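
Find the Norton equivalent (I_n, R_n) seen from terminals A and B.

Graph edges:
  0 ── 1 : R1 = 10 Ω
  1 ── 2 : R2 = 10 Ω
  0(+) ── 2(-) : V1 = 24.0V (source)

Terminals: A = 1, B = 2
Find the Thévenin equivalent first; then I_n = V_th/R_th and R_n = R_th.
Step 1 — V_th is the open-circuit voltage V_A - V_B (nothing connected across the terminals).
Nodal analysis, taking node 2 as the 0 V reference.
Source V1 fixes V_0 = 24 V.
KCL at each unknown node (sum of currents leaving = 0; resistances in Ω):
  Node 1: (V_1 - 24)/10 + (V_1 - 0)/10 = 0
Collecting terms: 0.2 × V_1 = 2.4  =>  V_1 = 12 V
V_th = V_1 - V_2 = 12 - 0 = 12 V
Step 2 — R_th: zero the source — replace V1 by a short circuit (node 2 merges into node 0) — and find the resistance seen between A (node 1) and B (node 0).
Reduce the network between node 1 (A) and node 0 (B) by series/parallel combination:
  Rp1 = R1 ‖ R2 (parallel, both between nodes 0 and 1) = 1/(1/10 + 1/10) = 5 Ω
R_th = 5 Ω
I_n = V_th/R_th = 12/5 = 2.4 A, and R_n = R_th = 5 Ω

Final answer: I_n = 2.4 A, R_n = 5 Ω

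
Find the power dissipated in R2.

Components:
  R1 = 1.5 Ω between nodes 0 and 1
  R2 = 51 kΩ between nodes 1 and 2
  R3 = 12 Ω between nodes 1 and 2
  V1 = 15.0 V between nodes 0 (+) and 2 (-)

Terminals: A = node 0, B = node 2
Nodal analysis, taking node 2 as the 0 V reference.
Source V1 fixes V_0 = 15 V.
KCL at each unknown node (sum of currents leaving = 0; resistances in Ω):
  Node 1: (V_1 - 15)/1.5 + (V_1 - 0)/51000 + (V_1 - 0)/12 = 0
Collecting terms: 0.75 × V_1 = 10  =>  V_1 = 13.33 V
I_R2 = (V_1 - V_2)/R2 = (13.33 - 0)/51000 = 0.0002614 A
P_R2 = I_R2² × R2 = (0.0002614)² × 51000 = 0.003486 W

Final answer: 0.003486 W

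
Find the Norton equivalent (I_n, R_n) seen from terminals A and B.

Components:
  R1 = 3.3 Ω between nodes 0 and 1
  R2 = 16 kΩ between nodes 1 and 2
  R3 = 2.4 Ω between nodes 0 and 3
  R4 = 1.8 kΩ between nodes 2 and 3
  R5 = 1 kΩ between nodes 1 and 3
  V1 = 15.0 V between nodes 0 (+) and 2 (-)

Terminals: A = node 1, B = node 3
Find the Thévenin equivalent first; then I_n = V_th/R_th and R_n = R_th.
Step 1 — V_th is the open-circuit voltage V_A - V_B (nothing connected across the terminals).
Nodal analysis, taking node 2 as the 0 V reference.
Source V1 fixes V_0 = 15 V.
KCL at each unknown node (sum of currents leaving = 0; resistances in Ω):
  Node 1: (V_1 - 15)/3.3 + (V_1 - 0)/16000 + (V_1 - V_3)/1000 = 0
  Node 3: (V_3 - 15)/2.4 + (V_3 - 0)/1800 + (V_3 - V_1)/1000 = 0
Collecting terms (coefficients in siemens):
  0.3041·V_1 - 0.001·V_3 = 4.545
  0.4182·V_3 - 0.001·V_1 = 6.25
Determinant D = (0.3041)(0.4182) - (-0.001)(-0.001) = 0.1272
V_1 = [(4.545)(0.4182) - (-0.001)(6.25)]/D = 15 V
V_3 = [(0.3041)(6.25) - (4.545)(-0.001)]/D = 14.98 V
V_th = V_1 - V_3 = 15 - 14.98 = 0.01678 V
Step 2 — R_th: zero the source — replace V1 by a short circuit (node 2 merges into node 0) — and find the resistance seen between A (node 1) and B (node 3).
Reduce the network between node 1 (A) and node 3 (B) by series/parallel combination:
  Rp1 = R1 ‖ R2 (parallel, both between nodes 0 and 1) = 1/(1/3.3 + 1/16000) = 3.299 Ω
  Rp2 = R3 ‖ R4 (parallel, both between nodes 0 and 3) = 1/(1/2.4 + 1/1800) = 2.397 Ω
  Rs1 = Rp1 + Rp2 (series, joined only at node 0) = 3.299 + 2.397 = 5.696 Ω
  Rp3 = R5 ‖ Rs1 (parallel, both between nodes 1 and 3) = 1/(1/1000 + 1/5.696) = 5.664 Ω
R_th = 5.664 Ω
I_n = V_th/R_th = 0.01678/5.664 = 0.002963 A, and R_n = R_th = 5.664 Ω

Final answer: I_n = 0.002963 A, R_n = 5.664 Ω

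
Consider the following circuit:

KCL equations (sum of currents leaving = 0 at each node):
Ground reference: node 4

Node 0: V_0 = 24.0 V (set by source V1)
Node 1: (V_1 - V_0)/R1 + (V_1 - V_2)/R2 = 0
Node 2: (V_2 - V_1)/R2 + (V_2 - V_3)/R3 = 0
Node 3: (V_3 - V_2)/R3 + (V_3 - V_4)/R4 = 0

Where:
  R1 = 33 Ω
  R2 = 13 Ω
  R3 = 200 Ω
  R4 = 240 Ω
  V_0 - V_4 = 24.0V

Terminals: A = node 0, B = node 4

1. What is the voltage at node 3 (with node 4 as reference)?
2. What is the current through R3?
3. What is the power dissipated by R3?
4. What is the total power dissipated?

Nodal analysis, taking node 4 as the 0 V reference.
Source V1 fixes V_0 = 24 V.
KCL at each unknown node (sum of currents leaving = 0; resistances in Ω):
  Node 1: (V_1 - 24)/33 + (V_1 - V_2)/13 = 0
  Node 2: (V_2 - V_1)/13 + (V_2 - V_3)/200 = 0
  Node 3: (V_3 - V_2)/200 + (V_3 - 0)/240 = 0
Collecting terms (coefficients in siemens):
  0.1072·V_1 - 0.07692·V_2 = 0.7273
  0.08192·V_2 - 0.07692·V_1 - 0.005·V_3 = 0
  0.009167·V_3 - 0.005·V_2 = 0
Solving these 3 simultaneous equations (Gaussian elimination) gives:
  V_1 = 22.37 V, V_2 = 21.73 V, V_3 = 11.85 V
Part 1:
  Read off the nodal solution: V_3 = 11.85 V
Part 2:
  I_R3 = (V_2 - V_3)/R3 = (21.73 - 11.85)/200 = 0.04938 A
  Magnitude: I_R3 = 0.04938 A
Part 3:
  I_R3 = (V_2 - V_3)/R3 = (21.73 - 11.85)/200 = 0.04938 A
  P_R3 = I_R3² × R3 = (0.04938)² × 200 = 0.4877 W
Part 4:
  Power in each resistor, P = (ΔV)²/R:
    P_R1 = (24 - 22.37)²/33 = 0.08048 W
    P_R2 = (22.37 - 21.73)²/13 = 0.0317 W
    P_R3 = (21.73 - 11.85)²/200 = 0.4877 W
    P_R4 = (11.85 - 0)²/240 = 0.5853 W
  P_total = P_R1 + P_R2 + P_R3 + P_R4 = 1.185 W

Final answers:
1. V_3 = 11.85 V
2. I_R3 = 0.04938 A
3. P_R3 = 0.4877 W
4. P_total = 1.185 W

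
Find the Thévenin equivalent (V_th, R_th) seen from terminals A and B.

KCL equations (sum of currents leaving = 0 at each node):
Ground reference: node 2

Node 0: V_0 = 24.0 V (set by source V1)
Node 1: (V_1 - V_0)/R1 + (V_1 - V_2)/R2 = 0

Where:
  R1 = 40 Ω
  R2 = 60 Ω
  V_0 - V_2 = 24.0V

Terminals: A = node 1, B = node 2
Step 1 — V_th is the open-circuit voltage V_A - V_B (nothing connected across the terminals).
Nodal analysis, taking node 2 as the 0 V reference.
Source V1 fixes V_0 = 24 V.
KCL at each unknown node (sum of currents leaving = 0; resistances in Ω):
  Node 1: (V_1 - 24)/40 + (V_1 - 0)/60 = 0
Collecting terms: 0.04167 × V_1 = 0.6  =>  V_1 = 14.4 V
V_th = V_1 - V_2 = 14.4 - 0 = 14.4 V
Step 2 — R_th: zero the source — replace V1 by a short circuit (node 2 merges into node 0) — and find the resistance seen between A (node 1) and B (node 0).
Reduce the network between node 1 (A) and node 0 (B) by series/parallel combination:
  Rp1 = R1 ‖ R2 (parallel, both between nodes 0 and 1) = 1/(1/40 + 1/60) = 24 Ω
R_th = 24 Ω

Final answer: V_th = 14.4 V, R_th = 24 Ω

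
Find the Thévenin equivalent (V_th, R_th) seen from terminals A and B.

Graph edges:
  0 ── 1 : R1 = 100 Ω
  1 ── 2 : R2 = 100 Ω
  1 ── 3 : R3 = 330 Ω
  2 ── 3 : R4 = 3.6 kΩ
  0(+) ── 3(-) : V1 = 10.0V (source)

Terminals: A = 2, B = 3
Step 1 — V_th is the open-circuit voltage V_A - V_B (nothing connected across the terminals).
Nodal analysis, taking node 3 as the 0 V reference.
Source V1 fixes V_0 = 10 V.
KCL at each unknown node (sum of currents leaving = 0; resistances in Ω):
  Node 1: (V_1 - 10)/100 + (V_1 - V_2)/100 + (V_1 - 0)/330 = 0
  Node 2: (V_2 - V_1)/100 + (V_2 - 0)/3600 = 0
Collecting terms (coefficients in siemens):
  0.02303·V_1 - 0.01·V_2 = 0.1
  0.01028·V_2 - 0.01·V_1 = 0
Determinant D = (0.02303)(0.01028) - (-0.01)(-0.01) = 0.0001367
V_1 = [(0.1)(0.01028) - (-0.01)(0)]/D = 7.518 V
V_2 = [(0.02303)(0) - (0.1)(-0.01)]/D = 7.315 V
V_th = V_2 - V_3 = 7.315 - 0 = 7.315 V
Step 2 — R_th: zero the source — replace V1 by a short circuit (node 3 merges into node 0) — and find the resistance seen between A (node 2) and B (node 0).
Reduce the network between node 2 (A) and node 0 (B) by series/parallel combination:
  Rp1 = R1 ‖ R3 (parallel, both between nodes 0 and 1) = 1/(1/100 + 1/330) = 76.74 Ω
  Rs1 = R2 + Rp1 (series, joined only at node 1) = 100 + 76.74 = 176.7 Ω
  Rp2 = R4 ‖ Rs1 (parallel, both between nodes 0 and 2) = 1/(1/3600 + 1/176.7) = 168.5 Ω
R_th = 168.5 Ω

Final answer: V_th = 7.315 V, R_th = 168.5 Ω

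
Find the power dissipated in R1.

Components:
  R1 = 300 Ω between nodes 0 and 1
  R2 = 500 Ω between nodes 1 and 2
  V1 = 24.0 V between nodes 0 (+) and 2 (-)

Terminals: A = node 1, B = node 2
Nodal analysis, taking node 2 as the 0 V reference.
Source V1 fixes V_0 = 24 V.
KCL at each unknown node (sum of currents leaving = 0; resistances in Ω):
  Node 1: (V_1 - 24)/300 + (V_1 - 0)/500 = 0
Collecting terms: 0.005333 × V_1 = 0.08  =>  V_1 = 15 V
I_R1 = (V_0 - V_1)/R1 = (24 - 15)/300 = 0.03 A
P_R1 = I_R1² × R1 = (0.03)² × 300 = 0.27 W

Final answer: 0.27 W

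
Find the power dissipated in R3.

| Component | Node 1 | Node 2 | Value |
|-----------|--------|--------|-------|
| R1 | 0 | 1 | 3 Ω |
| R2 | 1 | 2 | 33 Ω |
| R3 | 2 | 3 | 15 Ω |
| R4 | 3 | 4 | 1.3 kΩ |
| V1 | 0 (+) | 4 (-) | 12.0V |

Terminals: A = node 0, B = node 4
Nodal analysis, taking node 4 as the 0 V reference.
Source V1 fixes V_0 = 12 V.
KCL at each unknown node (sum of currents leaving = 0; resistances in Ω):
  Node 1: (V_1 - 12)/3 + (V_1 - V_2)/33 = 0
  Node 2: (V_2 - V_1)/33 + (V_2 - V_3)/15 = 0
  Node 3: (V_3 - V_2)/15 + (V_3 - 0)/1300 = 0
Collecting terms (coefficients in siemens):
  0.3636·V_1 - 0.0303·V_2 = 4
  0.09697·V_2 - 0.0303·V_1 - 0.06667·V_3 = 0
  0.06744·V_3 - 0.06667·V_2 = 0
Solving these 3 simultaneous equations (Gaussian elimination) gives:
  V_1 = 11.97 V, V_2 = 11.68 V, V_3 = 11.55 V
I_R3 = (V_2 - V_3)/R3 = (11.68 - 11.55)/15 = 0.008882 A
P_R3 = I_R3² × R3 = (0.008882)² × 15 = 0.001183 W

Final answer: 0.001183 W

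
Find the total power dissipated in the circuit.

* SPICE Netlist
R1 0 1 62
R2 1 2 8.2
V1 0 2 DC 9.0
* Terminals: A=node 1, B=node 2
Nodal analysis, taking node 2 as the 0 V reference.
Source V1 fixes V_0 = 9 V.
KCL at each unknown node (sum of currents leaving = 0; resistances in Ω):
  Node 1: (V_1 - 9)/62 + (V_1 - 0)/8.2 = 0
Collecting terms: 0.1381 × V_1 = 0.1452  =>  V_1 = 1.051 V
Power in each resistor, P = (ΔV)²/R:
  P_R1 = (9 - 1.051)²/62 = 1.019 W
  P_R2 = (1.051 - 0)²/8.2 = 0.1348 W
P_total = P_R1 + P_R2 = 1.154 W

Final answer: 1.154 W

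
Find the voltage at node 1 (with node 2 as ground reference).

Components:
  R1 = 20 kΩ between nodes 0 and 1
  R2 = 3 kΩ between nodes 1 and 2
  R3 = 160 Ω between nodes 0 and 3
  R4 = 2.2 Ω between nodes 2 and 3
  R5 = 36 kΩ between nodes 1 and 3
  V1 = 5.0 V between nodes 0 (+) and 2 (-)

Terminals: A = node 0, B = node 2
Nodal analysis, taking node 2 as the 0 V reference.
Source V1 fixes V_0 = 5 V.
KCL at each unknown node (sum of currents leaving = 0; resistances in Ω):
  Node 1: (V_1 - 5)/20000 + (V_1 - 0)/3000 + (V_1 - V_3)/36000 = 0
  Node 3: (V_3 - 5)/160 + (V_3 - 0)/2.2 + (V_3 - V_1)/36000 = 0
Collecting terms (coefficients in siemens):
  0.0004111·V_1 - 0.00002778·V_3 = 0.00025
  0.4608·V_3 - 0.00002778·V_1 = 0.03125
Determinant D = (0.0004111)(0.4608) - (-0.00002778)(-0.00002778) = 0.0001894
V_1 = [(0.00025)(0.4608) - (-0.00002778)(0.03125)]/D = 0.6127 V
V_3 = [(0.0004111)(0.03125) - (0.00025)(-0.00002778)]/D = 0.06785 V
The requested potential is V_1 = 0.6127 V.

Final answer: V_1 = 0.6127 V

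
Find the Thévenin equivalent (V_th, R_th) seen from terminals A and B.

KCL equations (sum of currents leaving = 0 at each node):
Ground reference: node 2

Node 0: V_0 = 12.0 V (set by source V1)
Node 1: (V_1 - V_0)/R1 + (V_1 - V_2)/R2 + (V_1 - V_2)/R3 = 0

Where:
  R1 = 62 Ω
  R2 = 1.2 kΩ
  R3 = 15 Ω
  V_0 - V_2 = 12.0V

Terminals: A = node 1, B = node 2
Step 1 — V_th is the open-circuit voltage V_A - V_B (nothing connected across the terminals).
Nodal analysis, taking node 2 as the 0 V reference.
Source V1 fixes V_0 = 12 V.
KCL at each unknown node (sum of currents leaving = 0; resistances in Ω):
  Node 1: (V_1 - 12)/62 + (V_1 - 0)/1200 + (V_1 - 0)/15 = 0
Collecting terms: 0.08363 × V_1 = 0.1935  =>  V_1 = 2.314 V
V_th = V_1 - V_2 = 2.314 - 0 = 2.314 V
Step 2 — R_th: zero the source — replace V1 by a short circuit (node 2 merges into node 0) — and find the resistance seen between A (node 1) and B (node 0).
Reduce the network between node 1 (A) and node 0 (B) by series/parallel combination:
  Rp1 = R1 ‖ R2 ‖ R3 (parallel, all between nodes 0 and 1) = 1/(1/62 + 1/1200 + 1/15) = 11.96 Ω
R_th = 11.96 Ω

Final answer: V_th = 2.314 V, R_th = 11.96 Ω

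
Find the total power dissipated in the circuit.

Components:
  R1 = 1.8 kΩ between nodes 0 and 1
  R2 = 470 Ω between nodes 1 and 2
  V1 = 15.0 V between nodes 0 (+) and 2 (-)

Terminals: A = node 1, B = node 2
Nodal analysis, taking node 2 as the 0 V reference.
Source V1 fixes V_0 = 15 V.
KCL at each unknown node (sum of currents leaving = 0; resistances in Ω):
  Node 1: (V_1 - 15)/1800 + (V_1 - 0)/470 = 0
Collecting terms: 0.002683 × V_1 = 0.008333  =>  V_1 = 3.106 V
Power in each resistor, P = (ΔV)²/R:
  P_R1 = (15 - 3.106)²/1800 = 0.0786 W
  P_R2 = (3.106 - 0)²/470 = 0.02052 W
P_total = P_R1 + P_R2 = 0.09912 W

Final answer: 0.09912 W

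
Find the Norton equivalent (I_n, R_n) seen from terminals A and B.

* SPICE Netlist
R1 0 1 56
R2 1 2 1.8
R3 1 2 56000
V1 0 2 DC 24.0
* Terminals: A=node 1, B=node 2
Find the Thévenin equivalent first; then I_n = V_th/R_th and R_n = R_th.
Step 1 — V_th is the open-circuit voltage V_A - V_B (nothing connected across the terminals).
Nodal analysis, taking node 2 as the 0 V reference.
Source V1 fixes V_0 = 24 V.
KCL at each unknown node (sum of currents leaving = 0; resistances in Ω):
  Node 1: (V_1 - 24)/56 + (V_1 - 0)/1.8 + (V_1 - 0)/56000 = 0
Collecting terms: 0.5734 × V_1 = 0.4286  =>  V_1 = 0.7474 V
V_th = V_1 - V_2 = 0.7474 - 0 = 0.7474 V
Step 2 — R_th: zero the source — replace V1 by a short circuit (node 2 merges into node 0) — and find the resistance seen between A (node 1) and B (node 0).
Reduce the network between node 1 (A) and node 0 (B) by series/parallel combination:
  Rp1 = R1 ‖ R2 ‖ R3 (parallel, all between nodes 0 and 1) = 1/(1/56 + 1/1.8 + 1/56000) = 1.744 Ω
R_th = 1.744 Ω
I_n = V_th/R_th = 0.7474/1.744 = 0.4286 A, and R_n = R_th = 1.744 Ω

Final answer: I_n = 0.4286 A, R_n = 1.744 Ω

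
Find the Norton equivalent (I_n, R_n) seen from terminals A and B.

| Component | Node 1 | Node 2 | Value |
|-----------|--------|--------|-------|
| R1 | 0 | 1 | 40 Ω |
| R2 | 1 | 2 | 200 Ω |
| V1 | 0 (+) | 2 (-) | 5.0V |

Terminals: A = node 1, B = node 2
Find the Thévenin equivalent first; then I_n = V_th/R_th and R_n = R_th.
Step 1 — V_th is the open-circuit voltage V_A - V_B (nothing connected across the terminals).
Nodal analysis, taking node 2 as the 0 V reference.
Source V1 fixes V_0 = 5 V.
KCL at each unknown node (sum of currents leaving = 0; resistances in Ω):
  Node 1: (V_1 - 5)/40 + (V_1 - 0)/200 = 0
Collecting terms: 0.03 × V_1 = 0.125  =>  V_1 = 4.167 V
V_th = V_1 - V_2 = 4.167 - 0 = 4.167 V
Step 2 — R_th: zero the source — replace V1 by a short circuit (node 2 merges into node 0) — and find the resistance seen between A (node 1) and B (node 0).
Reduce the network between node 1 (A) and node 0 (B) by series/parallel combination:
  Rp1 = R1 ‖ R2 (parallel, both between nodes 0 and 1) = 1/(1/40 + 1/200) = 33.33 Ω
R_th = 33.33 Ω
I_n = V_th/R_th = 4.167/33.33 = 0.125 A, and R_n = R_th = 33.33 Ω

Final answer: I_n = 0.125 A, R_n = 33.33 Ω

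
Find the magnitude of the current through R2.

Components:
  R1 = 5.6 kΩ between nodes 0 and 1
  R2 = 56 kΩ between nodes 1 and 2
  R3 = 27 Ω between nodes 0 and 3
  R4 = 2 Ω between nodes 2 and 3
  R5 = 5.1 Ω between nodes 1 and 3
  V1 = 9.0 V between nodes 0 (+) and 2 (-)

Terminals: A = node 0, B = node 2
Nodal analysis, taking node 2 as the 0 V reference.
Source V1 fixes V_0 = 9 V.
KCL at each unknown node (sum of currents leaving = 0; resistances in Ω):
  Node 1: (V_1 - 9)/5600 + (V_1 - 0)/56000 + (V_1 - V_3)/5.1 = 0
  Node 3: (V_3 - 9)/27 + (V_3 - 0)/2 + (V_3 - V_1)/5.1 = 0
Collecting terms (coefficients in siemens):
  0.1963·V_1 - 0.1961·V_3 = 0.001607
  0.7331·V_3 - 0.1961·V_1 = 0.3333
Determinant D = (0.1963)(0.7331) - (-0.1961)(-0.1961) = 0.1054
V_1 = [(0.001607)(0.7331) - (-0.1961)(0.3333)]/D = 0.631 V
V_3 = [(0.1963)(0.3333) - (0.001607)(-0.1961)]/D = 0.6235 V
I_R2 = (V_1 - V_2)/R2 = (0.631 - 0)/56000 = 0.00001127 A
|I_R2| = 0.00001127 A

Final answer: |I_R2| = 1.127e-05 A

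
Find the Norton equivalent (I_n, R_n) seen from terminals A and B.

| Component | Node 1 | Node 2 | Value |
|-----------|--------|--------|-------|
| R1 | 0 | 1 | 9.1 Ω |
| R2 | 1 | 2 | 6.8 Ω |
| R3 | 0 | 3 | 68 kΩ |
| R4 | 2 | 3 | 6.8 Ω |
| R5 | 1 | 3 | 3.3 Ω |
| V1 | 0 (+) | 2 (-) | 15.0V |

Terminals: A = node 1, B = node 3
Find the Thévenin equivalent first; then I_n = V_th/R_th and R_n = R_th.
Step 1 — V_th is the open-circuit voltage V_A - V_B (nothing connected across the terminals).
Nodal analysis, taking node 2 as the 0 V reference.
Source V1 fixes V_0 = 15 V.
KCL at each unknown node (sum of currents leaving = 0; resistances in Ω):
  Node 1: (V_1 - 15)/9.1 + (V_1 - 0)/6.8 + (V_1 - V_3)/3.3 = 0
  Node 3: (V_3 - 15)/68000 + (V_3 - 0)/6.8 + (V_3 - V_1)/3.3 = 0
Collecting terms (coefficients in siemens):
  0.56·V_1 - 0.303·V_3 = 1.648
  0.4501·V_3 - 0.303·V_1 = 0.0002206
Determinant D = (0.56)(0.4501) - (-0.303)(-0.303) = 0.1602
V_1 = [(1.648)(0.4501) - (-0.303)(0.0002206)]/D = 4.631 V
V_3 = [(0.56)(0.0002206) - (1.648)(-0.303)]/D = 3.118 V
V_th = V_1 - V_3 = 4.631 - 3.118 = 1.513 V
Step 2 — R_th: zero the source — replace V1 by a short circuit (node 2 merges into node 0) — and find the resistance seen between A (node 1) and B (node 3).
Reduce the network between node 1 (A) and node 3 (B) by series/parallel combination:
  Rp1 = R1 ‖ R2 (parallel, both between nodes 0 and 1) = 1/(1/9.1 + 1/6.8) = 3.892 Ω
  Rp2 = R3 ‖ R4 (parallel, both between nodes 0 and 3) = 1/(1/68000 + 1/6.8) = 6.799 Ω
  Rs1 = Rp1 + Rp2 (series, joined only at node 0) = 3.892 + 6.799 = 10.69 Ω
  Rp3 = R5 ‖ Rs1 (parallel, both between nodes 1 and 3) = 1/(1/3.3 + 1/10.69) = 2.522 Ω
R_th = 2.522 Ω
I_n = V_th/R_th = 1.513/2.522 = 0.5999 A, and R_n = R_th = 2.522 Ω

Final answer: I_n = 0.5999 A, R_n = 2.522 Ω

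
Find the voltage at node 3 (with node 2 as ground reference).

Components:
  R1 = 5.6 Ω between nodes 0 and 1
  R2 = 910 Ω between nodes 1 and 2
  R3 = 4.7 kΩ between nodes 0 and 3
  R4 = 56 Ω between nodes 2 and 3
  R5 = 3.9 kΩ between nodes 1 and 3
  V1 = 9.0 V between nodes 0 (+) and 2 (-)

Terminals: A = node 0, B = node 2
Nodal analysis, taking node 2 as the 0 V reference.
Source V1 fixes V_0 = 9 V.
KCL at each unknown node (sum of currents leaving = 0; resistances in Ω):
  Node 1: (V_1 - 9)/5.6 + (V_1 - 0)/910 + (V_1 - V_3)/3900 = 0
  Node 3: (V_3 - 9)/4700 + (V_3 - 0)/56 + (V_3 - V_1)/3900 = 0
Collecting terms (coefficients in siemens):
  0.1799·V_1 - 0.0002564·V_3 = 1.607
  0.01833·V_3 - 0.0002564·V_1 = 0.001915
Determinant D = (0.1799)(0.01833) - (-0.0002564)(-0.0002564) = 0.003297
V_1 = [(1.607)(0.01833) - (-0.0002564)(0.001915)]/D = 8.933 V
V_3 = [(0.1799)(0.001915) - (1.607)(-0.0002564)]/D = 0.2295 V
The requested potential is V_3 = 0.2295 V.

Final answer: V_3 = 0.2295 V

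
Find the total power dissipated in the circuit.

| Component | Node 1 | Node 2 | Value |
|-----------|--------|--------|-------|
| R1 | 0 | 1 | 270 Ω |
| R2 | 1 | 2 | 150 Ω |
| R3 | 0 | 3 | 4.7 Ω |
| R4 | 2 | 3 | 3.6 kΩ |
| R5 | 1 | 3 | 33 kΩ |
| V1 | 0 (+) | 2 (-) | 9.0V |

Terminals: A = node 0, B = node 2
Nodal analysis, taking node 2 as the 0 V reference.
Source V1 fixes V_0 = 9 V.
KCL at each unknown node (sum of currents leaving = 0; resistances in Ω):
  Node 1: (V_1 - 9)/270 + (V_1 - 0)/150 + (V_1 - V_3)/33000 = 0
  Node 3: (V_3 - 9)/4.7 + (V_3 - 0)/3600 + (V_3 - V_1)/33000 = 0
Collecting terms (coefficients in siemens):
  0.0104·V_1 - 0.0000303·V_3 = 0.03333
  0.2131·V_3 - 0.0000303·V_1 = 1.915
Determinant D = (0.0104)(0.2131) - (-0.0000303)(-0.0000303) = 0.002216
V_1 = [(0.03333)(0.2131) - (-0.0000303)(1.915)]/D = 3.231 V
V_3 = [(0.0104)(1.915) - (0.03333)(-0.0000303)]/D = 8.987 V
Power in each resistor, P = (ΔV)²/R:
  P_R1 = (9 - 3.231)²/270 = 0.1233 W
  P_R2 = (3.231 - 0)²/150 = 0.0696 W
  P_R3 = (9 - 8.987)²/4.7 = 0.00003353 W
  P_R4 = (0 - 8.987)²/3600 = 0.02244 W
  P_R5 = (3.231 - 8.987)²/33000 = 0.001004 W
P_total = P_R1 + P_R2 + P_R3 + P_R4 + P_R5 = 0.2163 W

Final answer: 0.2163 W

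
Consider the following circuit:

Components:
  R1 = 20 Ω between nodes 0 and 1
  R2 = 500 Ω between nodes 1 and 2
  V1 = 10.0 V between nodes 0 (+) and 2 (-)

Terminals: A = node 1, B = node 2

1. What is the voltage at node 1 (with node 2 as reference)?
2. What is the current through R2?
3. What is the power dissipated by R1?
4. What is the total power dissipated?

Nodal analysis, taking node 2 as the 0 V reference.
Source V1 fixes V_0 = 10 V.
KCL at each unknown node (sum of currents leaving = 0; resistances in Ω):
  Node 1: (V_1 - 10)/20 + (V_1 - 0)/500 = 0
Collecting terms: 0.052 × V_1 = 0.5  =>  V_1 = 9.615 V
Part 1:
  Read off the nodal solution: V_1 = 9.615 V
Part 2:
  I_R2 = (V_1 - V_2)/R2 = (9.615 - 0)/500 = 0.01923 A
  Magnitude: I_R2 = 0.01923 A
Part 3:
  I_R1 = (V_0 - V_1)/R1 = (10 - 9.615)/20 = 0.01923 A
  P_R1 = I_R1² × R1 = (0.01923)² × 20 = 0.007396 W
Part 4:
  Power in each resistor, P = (ΔV)²/R:
    P_R1 = (10 - 9.615)²/20 = 0.007396 W
    P_R2 = (9.615 - 0)²/500 = 0.1849 W
  P_total = P_R1 + P_R2 = 0.1923 W

Final answers:
1. V_1 = 9.615 V
2. I_R2 = 0.01923 A
3. P_R1 = 0.007396 W
4. P_total = 0.1923 W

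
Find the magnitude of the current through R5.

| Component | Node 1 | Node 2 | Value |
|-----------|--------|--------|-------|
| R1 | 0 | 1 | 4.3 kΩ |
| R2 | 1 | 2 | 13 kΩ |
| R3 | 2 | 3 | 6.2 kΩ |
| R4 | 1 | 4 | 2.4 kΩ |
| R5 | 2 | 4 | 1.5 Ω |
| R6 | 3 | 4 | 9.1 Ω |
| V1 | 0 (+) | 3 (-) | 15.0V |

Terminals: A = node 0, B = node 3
Nodal analysis, taking node 3 as the 0 V reference.
Source V1 fixes V_0 = 15 V.
KCL at each unknown node (sum of currents leaving = 0; resistances in Ω):
  Node 1: (V_1 - 15)/4300 + (V_1 - V_2)/13000 + (V_1 - V_4)/2400 = 0
  Node 2: (V_2 - V_1)/13000 + (V_2 - 0)/6200 + (V_2 - V_4)/1.5 = 0
  Node 4: (V_4 - V_1)/2400 + (V_4 - V_2)/1.5 + (V_4 - 0)/9.1 = 0
Collecting terms (coefficients in siemens):
  0.0007261·V_1 - 0.00007692·V_2 - 0.0004167·V_4 = 0.003488
  0.6669·V_2 - 0.00007692·V_1 - 0.6667·V_4 = 0
  0.777·V_4 - 0.0004167·V_1 - 0.6667·V_2 = 0
Solving these 3 simultaneous equations (Gaussian elimination) gives:
  V_1 = 4.819 V, V_2 = 0.02206 V, V_4 = 0.02151 V
I_R5 = (V_2 - V_4)/R5 = (0.02206 - 0.02151)/1.5 = 0.0003654 A
|I_R5| = 0.0003654 A

Final answer: |I_R5| = 0.0003654 A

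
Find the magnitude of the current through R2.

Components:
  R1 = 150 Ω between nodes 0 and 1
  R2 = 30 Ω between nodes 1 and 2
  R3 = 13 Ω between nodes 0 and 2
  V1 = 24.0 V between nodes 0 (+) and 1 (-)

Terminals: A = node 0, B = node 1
Nodal analysis, taking node 1 as the 0 V reference.
Source V1 fixes V_0 = 24 V.
KCL at each unknown node (sum of currents leaving = 0; resistances in Ω):
  Node 2: (V_2 - 0)/30 + (V_2 - 24)/13 = 0
Collecting terms: 0.1103 × V_2 = 1.846  =>  V_2 = 16.74 V
I_R2 = (V_1 - V_2)/R2 = (0 - 16.74)/30 = -0.5581 A
|I_R2| = 0.5581 A

Final answer: |I_R2| = 0.5581 A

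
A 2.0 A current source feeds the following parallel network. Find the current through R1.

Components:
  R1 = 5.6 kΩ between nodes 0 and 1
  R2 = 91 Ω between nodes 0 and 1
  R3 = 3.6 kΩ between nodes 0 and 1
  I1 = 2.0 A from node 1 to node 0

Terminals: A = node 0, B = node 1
All resistors sit directly between nodes 0 and 1, so they are in parallel and share one voltage V; the full source current 2 A splits among them.
1/R_par = 1/5600 + 1/91 + 1/3600 = 0.01145 S  =>  R_par = 87.37 Ω
V = I × R_par = 2 × 87.37 = 174.7 V
I_R1 = V/R1 = 174.7/5600 = 0.0312 A

Final answer: 0.0312 A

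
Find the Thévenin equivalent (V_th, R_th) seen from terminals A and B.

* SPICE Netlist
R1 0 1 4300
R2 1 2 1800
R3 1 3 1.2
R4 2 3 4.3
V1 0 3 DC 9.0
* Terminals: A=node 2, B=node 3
Step 1 — V_th is the open-circuit voltage V_A - V_B (nothing connected across the terminals).
Nodal analysis, taking node 3 as the 0 V reference.
Source V1 fixes V_0 = 9 V.
KCL at each unknown node (sum of currents leaving = 0; resistances in Ω):
  Node 1: (V_1 - 9)/4300 + (V_1 - V_2)/1800 + (V_1 - 0)/1.2 = 0
  Node 2: (V_2 - V_1)/1800 + (V_2 - 0)/4.3 = 0
Collecting terms (coefficients in siemens):
  0.8341·V_1 - 0.0005556·V_2 = 0.002093
  0.2331·V_2 - 0.0005556·V_1 = 0
Determinant D = (0.8341)(0.2331) - (-0.0005556)(-0.0005556) = 0.1944
V_1 = [(0.002093)(0.2331) - (-0.0005556)(0)]/D = 0.002509 V
V_2 = [(0.8341)(0) - (0.002093)(-0.0005556)]/D = 0.00000598 V
V_th = V_2 - V_3 = 0.00000598 - 0 = 0.00000598 V
Step 2 — R_th: zero the source — replace V1 by a short circuit (node 3 merges into node 0) — and find the resistance seen between A (node 2) and B (node 0).
Reduce the network between node 2 (A) and node 0 (B) by series/parallel combination:
  Rp1 = R1 ‖ R3 (parallel, both between nodes 0 and 1) = 1/(1/4300 + 1/1.2) = 1.2 Ω
  Rs1 = R2 + Rp1 (series, joined only at node 1) = 1800 + 1.2 = 1801 Ω
  Rp2 = R4 ‖ Rs1 (parallel, both between nodes 0 and 2) = 1/(1/4.3 + 1/1801) = 4.29 Ω
R_th = 4.29 Ω

Final answer: V_th = 5.98e-06 V, R_th = 4.29 Ω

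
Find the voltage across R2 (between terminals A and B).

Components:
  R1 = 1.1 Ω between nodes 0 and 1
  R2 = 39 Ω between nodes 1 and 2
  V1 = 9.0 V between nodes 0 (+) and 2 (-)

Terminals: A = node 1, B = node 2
R1 and R2 are in series across V1 (node 0 → node 1 → node 2), and the output A–B is taken across R2, so this is a voltage divider.
Series current: I = V1/(R1 + R2) = 9/(1.1 + 39) = 9/40.1 = 0.2244 A
V_R2 = I × R2 = V1 × R2/(R1 + R2) = 9 × 39/40.1 = 8.753 V

Final answer: 8.753 V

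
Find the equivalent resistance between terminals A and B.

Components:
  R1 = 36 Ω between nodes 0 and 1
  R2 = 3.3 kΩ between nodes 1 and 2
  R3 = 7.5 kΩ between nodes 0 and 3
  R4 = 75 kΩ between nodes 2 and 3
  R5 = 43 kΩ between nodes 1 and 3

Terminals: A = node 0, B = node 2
The network is not a plain series/parallel combination. Inject a 1 A test current into terminal A (node 0) and return it from terminal B (node 2); then R_eq = V_A / (1 A).
Nodal analysis, taking node 2 as the 0 V reference.
Current source I_test pushes 1 A into node 0 and draws it out of node 2.
KCL at each unknown node (sum of currents leaving = 0; resistances in Ω):
  Node 0: (V_0 - V_1)/36 + (V_0 - V_3)/7500 - 1 = 0
  Node 1: (V_1 - V_0)/36 + (V_1 - 0)/3300 + (V_1 - V_3)/43000 = 0
  Node 3: (V_3 - V_0)/7500 + (V_3 - V_1)/43000 + (V_3 - 0)/75000 = 0
Collecting terms (coefficients in siemens):
  0.02791·V_0 - 0.02778·V_1 - 0.0001333·V_3 = 1
  0.0281·V_1 - 0.02778·V_0 - 0.00002326·V_3 = 0
  0.0001699·V_3 - 0.0001333·V_0 - 0.00002326·V_1 = 0
Solving these 3 simultaneous equations (Gaussian elimination) gives:
  V_0 = 3205 V, V_1 = 3170 V, V_3 = 2949 V
R_eq = V_0 / 1 A = 3205 Ω = 3.205 kΩ

Final answer: 3.205 kΩ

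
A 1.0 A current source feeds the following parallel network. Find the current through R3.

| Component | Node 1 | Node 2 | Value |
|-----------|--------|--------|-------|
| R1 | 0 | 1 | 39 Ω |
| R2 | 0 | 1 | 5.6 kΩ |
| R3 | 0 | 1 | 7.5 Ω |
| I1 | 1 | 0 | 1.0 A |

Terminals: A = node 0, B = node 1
All resistors sit directly between nodes 0 and 1, so they are in parallel and share one voltage V; the full source current 1 A splits among them.
1/R_par = 1/39 + 1/5600 + 1/7.5 = 0.1592 S  =>  R_par = 6.283 Ω
V = I × R_par = 1 × 6.283 = 6.283 V
I_R3 = V/R3 = 6.283/7.5 = 0.8378 A

Final answer: 0.8378 A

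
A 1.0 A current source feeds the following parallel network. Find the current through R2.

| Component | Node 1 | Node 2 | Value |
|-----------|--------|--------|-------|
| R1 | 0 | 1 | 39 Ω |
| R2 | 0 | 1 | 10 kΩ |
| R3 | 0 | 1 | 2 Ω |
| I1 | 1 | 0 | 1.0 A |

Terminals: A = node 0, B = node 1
All resistors sit directly between nodes 0 and 1, so they are in parallel and share one voltage V; the full source current 1 A splits among them.
1/R_par = 1/39 + 1/10000 + 1/2 = 0.5257 S  =>  R_par = 1.902 Ω
V = I × R_par = 1 × 1.902 = 1.902 V
I_R2 = V/R2 = 1.902/10000 = 0.0001902 A

Final answer: 0.0001902 A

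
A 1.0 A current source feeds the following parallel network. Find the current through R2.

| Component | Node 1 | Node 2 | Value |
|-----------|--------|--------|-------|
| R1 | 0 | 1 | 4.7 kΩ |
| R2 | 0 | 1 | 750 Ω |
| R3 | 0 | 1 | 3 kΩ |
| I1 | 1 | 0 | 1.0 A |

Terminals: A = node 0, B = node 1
All resistors sit directly between nodes 0 and 1, so they are in parallel and share one voltage V; the full source current 1 A splits among them.
1/R_par = 1/4700 + 1/750 + 1/3000 = 0.001879 S  =>  R_par = 532.1 Ω
V = I × R_par = 1 × 532.1 = 532.1 V
I_R2 = V/R2 = 532.1/750 = 0.7094 A

Final answer: 0.7094 A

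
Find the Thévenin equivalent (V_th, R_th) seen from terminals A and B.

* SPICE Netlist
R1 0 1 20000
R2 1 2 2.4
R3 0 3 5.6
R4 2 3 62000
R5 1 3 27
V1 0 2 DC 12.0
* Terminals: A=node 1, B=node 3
Step 1 — V_th is the open-circuit voltage V_A - V_B (nothing connected across the terminals).
Nodal analysis, taking node 2 as the 0 V reference.
Source V1 fixes V_0 = 12 V.
KCL at each unknown node (sum of currents leaving = 0; resistances in Ω):
  Node 1: (V_1 - 12)/20000 + (V_1 - 0)/2.4 + (V_1 - V_3)/27 = 0
  Node 3: (V_3 - 12)/5.6 + (V_3 - 0)/62000 + (V_3 - V_1)/27 = 0
Collecting terms (coefficients in siemens):
  0.4538·V_1 - 0.03704·V_3 = 0.0006
  0.2156·V_3 - 0.03704·V_1 = 2.143
Determinant D = (0.4538)(0.2156) - (-0.03704)(-0.03704) = 0.09647
V_1 = [(0.0006)(0.2156) - (-0.03704)(2.143)]/D = 0.824 V
V_3 = [(0.4538)(2.143) - (0.0006)(-0.03704)]/D = 10.08 V
V_th = V_1 - V_3 = 0.824 - 10.08 = -9.255 V
Step 2 — R_th: zero the source — replace V1 by a short circuit (node 2 merges into node 0) — and find the resistance seen between A (node 1) and B (node 3).
Reduce the network between node 1 (A) and node 3 (B) by series/parallel combination:
  Rp1 = R1 ‖ R2 (parallel, both between nodes 0 and 1) = 1/(1/20000 + 1/2.4) = 2.4 Ω
  Rp2 = R3 ‖ R4 (parallel, both between nodes 0 and 3) = 1/(1/5.6 + 1/62000) = 5.599 Ω
  Rs1 = Rp1 + Rp2 (series, joined only at node 0) = 2.4 + 5.599 = 7.999 Ω
  Rp3 = R5 ‖ Rs1 (parallel, both between nodes 1 and 3) = 1/(1/27 + 1/7.999) = 6.171 Ω
R_th = 6.171 Ω

Final answer: V_th = -9.255 V, R_th = 6.171 Ω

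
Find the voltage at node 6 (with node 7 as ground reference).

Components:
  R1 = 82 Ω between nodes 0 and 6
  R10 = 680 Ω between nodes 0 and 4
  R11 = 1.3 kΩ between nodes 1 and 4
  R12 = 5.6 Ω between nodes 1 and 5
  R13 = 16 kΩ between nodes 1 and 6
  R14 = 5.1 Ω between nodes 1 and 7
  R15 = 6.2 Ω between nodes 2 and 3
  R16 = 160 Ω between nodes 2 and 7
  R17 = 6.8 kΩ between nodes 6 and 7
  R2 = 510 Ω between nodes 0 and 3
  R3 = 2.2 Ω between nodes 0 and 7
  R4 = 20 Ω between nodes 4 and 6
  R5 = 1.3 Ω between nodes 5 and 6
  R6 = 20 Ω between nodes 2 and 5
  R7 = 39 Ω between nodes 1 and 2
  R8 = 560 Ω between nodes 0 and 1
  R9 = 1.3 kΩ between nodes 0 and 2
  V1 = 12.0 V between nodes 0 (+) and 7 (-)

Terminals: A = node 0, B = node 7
Nodal analysis, taking node 7 as the 0 V reference.
Source V1 fixes V_0 = 12 V.
KCL at each unknown node (sum of currents leaving = 0; resistances in Ω):
  Node 1: (V_1 - V_2)/39 + (V_1 - 12)/560 + (V_1 - V_4)/1300 + (V_1 - V_5)/5.6 + (V_1 - V_6)/16000 + (V_1 - 0)/5.1 = 0
  Node 2: (V_2 - V_5)/20 + (V_2 - V_1)/39 + (V_2 - 12)/1300 + (V_2 - V_3)/6.2 + (V_2 - 0)/160 = 0
  Node 3: (V_3 - 12)/510 + (V_3 - V_2)/6.2 = 0
  Node 4: (V_4 - V_6)/20 + (V_4 - 12)/680 + (V_4 - V_1)/1300 = 0
  Node 5: (V_5 - V_6)/1.3 + (V_5 - V_2)/20 + (V_5 - V_1)/5.6 = 0
  Node 6: (V_6 - 12)/82 + (V_6 - V_4)/20 + (V_6 - V_5)/1.3 + (V_6 - V_1)/16000 + (V_6 - 0)/6800 = 0
Collecting terms (coefficients in siemens):
  0.4029·V_1 - 0.02564·V_2 - 0.0007692·V_4 - 0.1786·V_5 - 0.0000625·V_6 = 0.02143
  0.244·V_2 - 0.02564·V_1 - 0.1613·V_3 - 0.05·V_5 = 0.009231
  0.1633·V_3 - 0.1613·V_2 = 0.02353
  0.05224·V_4 - 0.0007692·V_1 - 0.05·V_6 = 0.01765
  0.9978·V_5 - 0.1786·V_1 - 0.05·V_2 - 0.7692·V_6 = 0
  0.8316·V_6 - 0.0000625·V_1 - 0.05·V_4 - 0.7692·V_5 = 0.1463
Solving these 6 simultaneous equations (Gaussian elimination) gives:
  V_1 = 0.8969 V, V_2 = 1.636 V, V_3 = 1.761 V, V_4 = 2.11 V
  V_5 = 1.659 V, V_6 = 1.837 V
The requested potential is V_6 = 1.837 V.

Final answer: V_6 = 1.837 V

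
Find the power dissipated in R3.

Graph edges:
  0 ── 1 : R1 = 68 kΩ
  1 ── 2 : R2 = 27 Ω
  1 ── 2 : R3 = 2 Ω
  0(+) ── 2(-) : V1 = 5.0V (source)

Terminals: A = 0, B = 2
Nodal analysis, taking node 2 as the 0 V reference.
Source V1 fixes V_0 = 5 V.
KCL at each unknown node (sum of currents leaving = 0; resistances in Ω):
  Node 1: (V_1 - 5)/68000 + (V_1 - 0)/27 + (V_1 - 0)/2 = 0
Collecting terms: 0.5371 × V_1 = 0.00007353  =>  V_1 = 0.0001369 V
I_R3 = (V_1 - V_2)/R3 = (0.0001369 - 0)/2 = 0.00006846 A
P_R3 = I_R3² × R3 = (0.00006846)² × 2 = 0.000000009373 W

Final answer: 9.373e-09 W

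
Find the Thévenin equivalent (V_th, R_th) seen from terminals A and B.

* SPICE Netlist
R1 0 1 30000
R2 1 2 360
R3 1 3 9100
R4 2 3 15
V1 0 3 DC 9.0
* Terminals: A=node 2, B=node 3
Step 1 — V_th is the open-circuit voltage V_A - V_B (nothing connected across the terminals).
Nodal analysis, taking node 3 as the 0 V reference.
Source V1 fixes V_0 = 9 V.
KCL at each unknown node (sum of currents leaving = 0; resistances in Ω):
  Node 1: (V_1 - 9)/30000 + (V_1 - V_2)/360 + (V_1 - 0)/9100 = 0
  Node 2: (V_2 - V_1)/360 + (V_2 - 0)/15 = 0
Collecting terms (coefficients in siemens):
  0.002921·V_1 - 0.002778·V_2 = 0.0003
  0.06944·V_2 - 0.002778·V_1 = 0
Determinant D = (0.002921)(0.06944) - (-0.002778)(-0.002778) = 0.0001951
V_1 = [(0.0003)(0.06944) - (-0.002778)(0)]/D = 0.1068 V
V_2 = [(0.002921)(0) - (0.0003)(-0.002778)]/D = 0.004271 V
V_th = V_2 - V_3 = 0.004271 - 0 = 0.004271 V
Step 2 — R_th: zero the source — replace V1 by a short circuit (node 3 merges into node 0) — and find the resistance seen between A (node 2) and B (node 0).
Reduce the network between node 2 (A) and node 0 (B) by series/parallel combination:
  Rp1 = R1 ‖ R3 (parallel, both between nodes 0 and 1) = 1/(1/30000 + 1/9100) = 6982 Ω
  Rs1 = R2 + Rp1 (series, joined only at node 1) = 360 + 6982 = 7342 Ω
  Rp2 = R4 ‖ Rs1 (parallel, both between nodes 0 and 2) = 1/(1/15 + 1/7342) = 14.97 Ω
R_th = 14.97 Ω

Final answer: V_th = 0.004271 V, R_th = 14.97 Ω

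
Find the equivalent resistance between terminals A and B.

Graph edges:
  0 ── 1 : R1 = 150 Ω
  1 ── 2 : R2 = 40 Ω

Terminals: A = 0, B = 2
Reduce the network between node 0 (A) and node 2 (B) by series/parallel combination:
  Rs1 = R1 + R2 (series, joined only at node 1) = 150 + 40 = 190 Ω
R_eq = 190 Ω

Final answer: 190 Ω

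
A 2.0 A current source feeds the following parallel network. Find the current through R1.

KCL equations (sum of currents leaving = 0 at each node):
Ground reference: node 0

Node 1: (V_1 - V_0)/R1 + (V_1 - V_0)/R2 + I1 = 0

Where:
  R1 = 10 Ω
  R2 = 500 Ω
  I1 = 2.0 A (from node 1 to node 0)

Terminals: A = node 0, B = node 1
All resistors sit directly between nodes 0 and 1, so they are in parallel and share one voltage V; the full source current 2 A splits among them.
1/R_par = 1/10 + 1/500 = 0.102 S  =>  R_par = 9.804 Ω
V = I × R_par = 2 × 9.804 = 19.61 V
I_R1 = V/R1 = 19.61/10 = 1.961 A

Final answer: 1.961 A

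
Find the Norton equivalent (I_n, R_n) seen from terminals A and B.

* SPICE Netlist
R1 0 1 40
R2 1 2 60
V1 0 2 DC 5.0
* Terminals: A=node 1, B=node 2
Find the Thévenin equivalent first; then I_n = V_th/R_th and R_n = R_th.
Step 1 — V_th is the open-circuit voltage V_A - V_B (nothing connected across the terminals).
Nodal analysis, taking node 2 as the 0 V reference.
Source V1 fixes V_0 = 5 V.
KCL at each unknown node (sum of currents leaving = 0; resistances in Ω):
  Node 1: (V_1 - 5)/40 + (V_1 - 0)/60 = 0
Collecting terms: 0.04167 × V_1 = 0.125  =>  V_1 = 3 V
V_th = V_1 - V_2 = 3 - 0 = 3 V
Step 2 — R_th: zero the source — replace V1 by a short circuit (node 2 merges into node 0) — and find the resistance seen between A (node 1) and B (node 0).
Reduce the network between node 1 (A) and node 0 (B) by series/parallel combination:
  Rp1 = R1 ‖ R2 (parallel, both between nodes 0 and 1) = 1/(1/40 + 1/60) = 24 Ω
R_th = 24 Ω
I_n = V_th/R_th = 3/24 = 0.125 A, and R_n = R_th = 24 Ω

Final answer: I_n = 0.125 A, R_n = 24 Ω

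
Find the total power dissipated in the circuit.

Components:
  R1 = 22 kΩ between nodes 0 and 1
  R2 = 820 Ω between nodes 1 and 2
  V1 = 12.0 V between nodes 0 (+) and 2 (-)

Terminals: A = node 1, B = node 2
Nodal analysis, taking node 2 as the 0 V reference.
Source V1 fixes V_0 = 12 V.
KCL at each unknown node (sum of currents leaving = 0; resistances in Ω):
  Node 1: (V_1 - 12)/22000 + (V_1 - 0)/820 = 0
Collecting terms: 0.001265 × V_1 = 0.0005455  =>  V_1 = 0.4312 V
Power in each resistor, P = (ΔV)²/R:
  P_R1 = (12 - 0.4312)²/22000 = 0.006084 W
  P_R2 = (0.4312 - 0)²/820 = 0.0002267 W
P_total = P_R1 + P_R2 = 0.00631 W

Final answer: 0.00631 W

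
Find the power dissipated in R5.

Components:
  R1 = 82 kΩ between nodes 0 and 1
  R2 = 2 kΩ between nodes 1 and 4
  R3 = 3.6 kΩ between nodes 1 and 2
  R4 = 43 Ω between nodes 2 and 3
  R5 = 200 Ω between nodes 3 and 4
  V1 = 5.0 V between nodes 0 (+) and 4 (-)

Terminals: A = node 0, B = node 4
Nodal analysis, taking node 4 as the 0 V reference.
Source V1 fixes V_0 = 5 V.
KCL at each unknown node (sum of currents leaving = 0; resistances in Ω):
  Node 1: (V_1 - 5)/82000 + (V_1 - 0)/2000 + (V_1 - V_2)/3600 = 0
  Node 2: (V_2 - V_1)/3600 + (V_2 - V_3)/43 = 0
  Node 3: (V_3 - V_2)/43 + (V_3 - 0)/200 = 0
Collecting terms (coefficients in siemens):
  0.00079·V_1 - 0.0002778·V_2 = 0.00006098
  0.02353·V_2 - 0.0002778·V_1 - 0.02326·V_3 = 0
  0.02826·V_3 - 0.02326·V_2 = 0
Solving these 3 simultaneous equations (Gaussian elimination) gives:
  V_1 = 0.07894 V, V_2 = 0.004992 V, V_3 = 0.004108 V
I_R5 = (V_3 - V_4)/R5 = (0.004108 - 0)/200 = 0.00002054 A
P_R5 = I_R5² × R5 = (0.00002054)² × 200 = 0.00000008439 W

Final answer: 8.439e-08 W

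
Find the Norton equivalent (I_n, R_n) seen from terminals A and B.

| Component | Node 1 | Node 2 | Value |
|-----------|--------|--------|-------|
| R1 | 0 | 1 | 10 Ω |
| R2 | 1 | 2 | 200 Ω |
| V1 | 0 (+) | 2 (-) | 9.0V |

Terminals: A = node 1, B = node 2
Find the Thévenin equivalent first; then I_n = V_th/R_th and R_n = R_th.
Step 1 — V_th is the open-circuit voltage V_A - V_B (nothing connected across the terminals).
Nodal analysis, taking node 2 as the 0 V reference.
Source V1 fixes V_0 = 9 V.
KCL at each unknown node (sum of currents leaving = 0; resistances in Ω):
  Node 1: (V_1 - 9)/10 + (V_1 - 0)/200 = 0
Collecting terms: 0.105 × V_1 = 0.9  =>  V_1 = 8.571 V
V_th = V_1 - V_2 = 8.571 - 0 = 8.571 V
Step 2 — R_th: zero the source — replace V1 by a short circuit (node 2 merges into node 0) — and find the resistance seen between A (node 1) and B (node 0).
Reduce the network between node 1 (A) and node 0 (B) by series/parallel combination:
  Rp1 = R1 ‖ R2 (parallel, both between nodes 0 and 1) = 1/(1/10 + 1/200) = 9.524 Ω
R_th = 9.524 Ω
I_n = V_th/R_th = 8.571/9.524 = 0.9 A, and R_n = R_th = 9.524 Ω

Final answer: I_n = 0.9 A, R_n = 9.524 Ω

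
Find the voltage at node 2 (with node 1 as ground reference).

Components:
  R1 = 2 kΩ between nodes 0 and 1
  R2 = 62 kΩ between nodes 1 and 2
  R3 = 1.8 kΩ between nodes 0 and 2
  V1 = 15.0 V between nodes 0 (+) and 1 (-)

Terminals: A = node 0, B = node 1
Nodal analysis, taking node 1 as the 0 V reference.
Source V1 fixes V_0 = 15 V.
KCL at each unknown node (sum of currents leaving = 0; resistances in Ω):
  Node 2: (V_2 - 0)/62000 + (V_2 - 15)/1800 = 0
Collecting terms: 0.0005717 × V_2 = 0.008333  =>  V_2 = 14.58 V
The requested potential is V_2 = 14.58 V.

Final answer: V_2 = 14.58 V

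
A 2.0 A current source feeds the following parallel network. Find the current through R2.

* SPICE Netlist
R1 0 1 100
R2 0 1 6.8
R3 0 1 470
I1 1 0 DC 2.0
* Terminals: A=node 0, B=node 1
All resistors sit directly between nodes 0 and 1, so they are in parallel and share one voltage V; the full source current 2 A splits among them.
1/R_par = 1/100 + 1/6.8 + 1/470 = 0.1592 S  =>  R_par = 6.282 Ω
V = I × R_par = 2 × 6.282 = 12.56 V
I_R2 = V/R2 = 12.56/6.8 = 1.848 A

Final answer: 1.848 A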